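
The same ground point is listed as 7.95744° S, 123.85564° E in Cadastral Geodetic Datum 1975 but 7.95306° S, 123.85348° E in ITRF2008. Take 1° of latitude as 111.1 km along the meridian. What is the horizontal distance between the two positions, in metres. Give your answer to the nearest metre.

542 m

Δφ = -7.95306° − -7.95744° = +0.00438°; Δλ = 123.85348° − 123.85564° = -0.00216°.
ΔN = Δφ × 111100 = 486.6 m; ΔE = Δλ × 111100 × cos(-7.95744°) = -0.00216 × 111100 × 0.990371 = -237.7 m.
Distance = √(ΔE² + ΔN²) = √((-237.7)² + 486.6²) = 541.6 m.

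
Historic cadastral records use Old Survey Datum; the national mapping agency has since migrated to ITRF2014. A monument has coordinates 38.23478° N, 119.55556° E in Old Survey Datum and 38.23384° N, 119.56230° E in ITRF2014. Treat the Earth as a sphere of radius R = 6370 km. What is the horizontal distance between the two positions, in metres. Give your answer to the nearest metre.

598 m

Δφ = 38.23384° − 38.23478° = -0.00094°; Δλ = 119.56230° − 119.55556° = +0.00674°.
1° along a meridian = πR/180 = 111177 m.
ΔN = Δφ × 111177 = -104.5 m; ΔE = Δλ × 111177 × cos(38.23478°) = +0.00674 × 111177 × 0.785481 = 588.6 m.
Distance = √(ΔE² + ΔN²) = √(588.6² + (-104.5)²) = 597.8 m.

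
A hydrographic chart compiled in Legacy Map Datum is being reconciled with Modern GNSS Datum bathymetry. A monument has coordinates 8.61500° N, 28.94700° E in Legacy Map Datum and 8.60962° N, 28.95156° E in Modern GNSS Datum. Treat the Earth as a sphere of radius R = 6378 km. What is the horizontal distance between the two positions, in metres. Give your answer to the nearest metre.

781 m

Δφ = 8.60962° − 8.61500° = -0.00538°; Δλ = 28.95156° − 28.94700° = +0.00456°.
1° along a meridian = πR/180 = 111317 m.
ΔN = Δφ × 111317 = -598.9 m; ΔE = Δλ × 111317 × cos(8.61500°) = +0.00456 × 111317 × 0.988717 = 501.9 m.
Distance = √(ΔE² + ΔN²) = √(501.9² + (-598.9)²) = 781.4 m.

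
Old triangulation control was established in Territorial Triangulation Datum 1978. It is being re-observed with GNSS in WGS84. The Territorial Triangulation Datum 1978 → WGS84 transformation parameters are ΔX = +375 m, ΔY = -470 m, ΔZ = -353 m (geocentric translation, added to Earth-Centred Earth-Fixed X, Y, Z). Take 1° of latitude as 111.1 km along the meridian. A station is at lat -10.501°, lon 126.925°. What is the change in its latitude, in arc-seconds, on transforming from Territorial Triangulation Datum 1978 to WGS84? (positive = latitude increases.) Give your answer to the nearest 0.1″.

Δφ = -14.8″

sin φ = -0.182253, cos φ = 0.983252, sin λ = 0.799423, cos λ = -0.600769.
North component: ΔN = −sin φ cos λ·ΔX − sin φ sin λ·ΔY + cos φ·ΔZ = −(-0.182253)(-0.600769)(375) − (-0.182253)(0.799423)(-470) + (0.983252)(-353) = -456.62 m.
1° of latitude spans 111100 m, so Δφ = -456.62 / 111100 × 3600 = -14.796″.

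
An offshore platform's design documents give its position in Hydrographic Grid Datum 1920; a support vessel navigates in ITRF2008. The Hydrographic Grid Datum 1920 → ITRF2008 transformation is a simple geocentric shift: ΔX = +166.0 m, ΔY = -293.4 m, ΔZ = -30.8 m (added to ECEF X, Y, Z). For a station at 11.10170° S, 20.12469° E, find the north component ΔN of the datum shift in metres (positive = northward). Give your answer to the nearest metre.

The local north axis is (−sin φ cos λ, −sin φ sin λ, cos φ), giving ΔN = 30.012 − 19.438 − 30.224 = -19.65 m.

ΔN = -20 m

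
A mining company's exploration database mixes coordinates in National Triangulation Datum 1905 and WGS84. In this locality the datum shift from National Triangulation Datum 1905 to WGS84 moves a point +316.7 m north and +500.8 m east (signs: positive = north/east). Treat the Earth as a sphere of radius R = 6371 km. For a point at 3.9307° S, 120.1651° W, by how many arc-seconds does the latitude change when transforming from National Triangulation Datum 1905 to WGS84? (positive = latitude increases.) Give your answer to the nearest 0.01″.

On a sphere of radius R, 1 rad of latitude = R, so Δφ = ΔN / R = 316.7 / 6371000 = 4.9710e-05 rad = 10.253″.

Δφ = 10.25″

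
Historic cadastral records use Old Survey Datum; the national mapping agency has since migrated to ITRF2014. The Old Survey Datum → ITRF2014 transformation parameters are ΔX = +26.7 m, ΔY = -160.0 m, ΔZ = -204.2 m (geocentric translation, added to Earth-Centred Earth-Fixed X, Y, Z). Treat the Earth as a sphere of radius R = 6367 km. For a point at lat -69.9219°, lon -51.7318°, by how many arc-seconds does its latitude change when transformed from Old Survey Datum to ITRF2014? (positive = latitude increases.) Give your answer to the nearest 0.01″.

Δφ = 2.05″

sin φ = -0.939226, cos φ = 0.343301, sin λ = -0.785120, cos λ = 0.619343.
North component: ΔN = −sin φ cos λ·ΔX − sin φ sin λ·ΔY + cos φ·ΔZ = −(-0.939226)(0.619343)(26.7) − (-0.939226)(-0.785120)(-160.0) + (0.343301)(-204.2) = 63.41 m.
1° of latitude spans πR/180 = 111125 m, so Δφ = 63.41 / 111125 × 3600 = 2.054″.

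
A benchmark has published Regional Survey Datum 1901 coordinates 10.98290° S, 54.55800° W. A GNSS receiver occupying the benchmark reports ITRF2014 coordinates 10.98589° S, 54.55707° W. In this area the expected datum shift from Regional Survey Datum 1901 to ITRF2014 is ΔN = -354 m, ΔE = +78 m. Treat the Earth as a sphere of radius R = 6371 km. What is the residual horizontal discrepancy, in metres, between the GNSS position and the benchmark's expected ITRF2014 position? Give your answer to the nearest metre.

32 m

Observed coordinate differences: Δφ = -0.00299°, Δλ = +0.00093°.
Converting to metres (1° lat = 111195 m, cos φ = 0.981684): observed ΔN = -332.5 m, observed ΔE = 101.5 m.
Subtracting the expected shift leaves a residual of -332.5 − (-354) = 21.5 m north and 101.5 − (78) = 23.5 m east.
Residual distance = √(21.5² + 23.5²) = 31.9 m.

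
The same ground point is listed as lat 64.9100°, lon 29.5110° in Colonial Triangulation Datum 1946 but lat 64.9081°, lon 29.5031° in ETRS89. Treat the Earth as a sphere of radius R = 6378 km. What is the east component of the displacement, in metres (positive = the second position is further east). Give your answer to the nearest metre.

ΔE = -373 m

Δφ = 64.9081° − 64.9100° = -0.0019°; Δλ = 29.5031° − 29.5110° = -0.0079°.
1° along a meridian = πR/180 = 111317 m.
ΔN = Δφ × 111317 = -211.5 m; ΔE = Δλ × 111317 × cos(64.9100°) = -0.0079 × 111317 × 0.424041 = -372.9 m.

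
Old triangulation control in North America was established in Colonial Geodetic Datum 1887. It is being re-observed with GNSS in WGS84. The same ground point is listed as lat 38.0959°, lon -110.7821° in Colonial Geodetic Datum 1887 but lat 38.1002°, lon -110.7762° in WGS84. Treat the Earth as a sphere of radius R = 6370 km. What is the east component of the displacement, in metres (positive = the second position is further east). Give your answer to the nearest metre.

Δφ = 38.1002° − 38.0959° = +0.0043°; Δλ = -110.7762° − -110.7821° = +0.0059°.
1° along a meridian = πR/180 = 111177 m.
ΔN = Δφ × 111177 = 478.1 m; ΔE = Δλ × 111177 × cos(38.0959°) = +0.0059 × 111177 × 0.786979 = 516.2 m.

ΔE = 516 m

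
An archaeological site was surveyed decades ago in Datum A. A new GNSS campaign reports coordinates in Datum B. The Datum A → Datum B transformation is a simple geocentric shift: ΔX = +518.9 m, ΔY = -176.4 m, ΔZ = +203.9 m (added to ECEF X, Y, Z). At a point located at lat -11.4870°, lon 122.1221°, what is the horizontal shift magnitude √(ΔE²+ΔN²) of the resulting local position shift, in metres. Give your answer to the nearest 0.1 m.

At φ = -11.4870°, λ = 122.1221°: sin φ = -0.199146, cos φ = 0.979970, sin λ = 0.846917, cos λ = -0.531725.
ΔE = −sin λ·ΔX + cos λ·ΔY = −(0.846917)·(518.9) + (-0.531725)·(-176.4) = -345.67 m.
ΔN = −sin φ cos λ·ΔX − sin φ sin λ·ΔY + cos φ·ΔZ = −(-0.199146)(-0.531725)(518.9) − (-0.199146)(0.846917)(-176.4) + (0.979970)(203.9) = 115.12 m.
Horizontal magnitude = √(ΔE² + ΔN²) = √((-345.67)² + 115.12²) = 364.33 m.

364.3 m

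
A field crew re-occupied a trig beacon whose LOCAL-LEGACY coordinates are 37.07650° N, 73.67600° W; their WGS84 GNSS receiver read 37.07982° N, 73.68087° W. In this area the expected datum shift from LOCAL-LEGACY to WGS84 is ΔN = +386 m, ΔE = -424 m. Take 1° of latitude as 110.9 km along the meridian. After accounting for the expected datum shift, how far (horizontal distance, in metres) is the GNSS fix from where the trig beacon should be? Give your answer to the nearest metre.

Observed coordinate differences: Δφ = +0.00332°, Δλ = -0.00487°.
Converting to metres (1° lat = 110900 m, cos φ = 0.797831): observed ΔN = 368.2 m, observed ΔE = -430.9 m.
Subtracting the expected shift leaves a residual of 368.2 − (386) = -17.8 m north and -430.9 − (-424) = -6.9 m east.
Residual distance = √((-17.8)² + (-6.9)²) = 19.1 m.

19 m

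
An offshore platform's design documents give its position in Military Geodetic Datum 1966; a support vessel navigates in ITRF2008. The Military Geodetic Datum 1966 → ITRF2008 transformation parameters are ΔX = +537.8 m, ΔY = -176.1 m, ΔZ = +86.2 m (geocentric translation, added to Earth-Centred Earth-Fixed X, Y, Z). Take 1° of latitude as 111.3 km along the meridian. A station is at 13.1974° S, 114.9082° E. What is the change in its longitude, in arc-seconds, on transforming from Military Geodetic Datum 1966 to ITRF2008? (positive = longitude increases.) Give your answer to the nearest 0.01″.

sin φ = -0.228307, cos φ = 0.973589, sin λ = 0.906984, cos λ = -0.421166.
East component: ΔE = −sin λ·ΔX + cos λ·ΔY = −(0.906984)(537.8) + (-0.421166)(-176.1) = -413.61 m.
1° of latitude spans 111300 m; at latitude φ, 1° of longitude spans that × cos φ = 108360.5 m, so Δλ = -413.61 / 108360.5 × 3600 = -13.741″.

Δλ = -13.74″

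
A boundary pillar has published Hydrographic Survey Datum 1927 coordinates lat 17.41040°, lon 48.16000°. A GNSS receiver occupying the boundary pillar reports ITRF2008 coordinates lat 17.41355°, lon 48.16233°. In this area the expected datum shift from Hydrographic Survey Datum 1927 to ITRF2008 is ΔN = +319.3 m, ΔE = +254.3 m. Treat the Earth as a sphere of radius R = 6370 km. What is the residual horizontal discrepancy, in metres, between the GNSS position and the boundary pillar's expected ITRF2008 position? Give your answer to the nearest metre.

Observed coordinate differences: Δφ = +0.00315°, Δλ = +0.00233°.
Converting to metres (1° lat = 111177 m, cos φ = 0.954186): observed ΔN = 350.2 m, observed ΔE = 247.2 m.
Subtracting the expected shift leaves a residual of 350.2 − (319.3) = 30.9 m north and 247.2 − (254.3) = -7.1 m east.
Residual distance = √(30.9² + (-7.1)²) = 31.7 m.

32 m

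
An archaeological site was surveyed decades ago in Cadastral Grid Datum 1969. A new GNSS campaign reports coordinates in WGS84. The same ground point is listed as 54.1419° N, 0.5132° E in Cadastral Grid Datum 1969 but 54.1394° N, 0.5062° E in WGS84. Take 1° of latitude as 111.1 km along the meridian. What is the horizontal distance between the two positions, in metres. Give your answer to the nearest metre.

534 m

Δφ = 54.1394° − 54.1419° = -0.0025°; Δλ = 0.5062° − 0.5132° = -0.0070°.
ΔN = Δφ × 111100 = -277.7 m; ΔE = Δλ × 111100 × cos(54.1419°) = -0.0070 × 111100 × 0.585780 = -455.6 m.
Distance = √(ΔE² + ΔN²) = √((-455.6)² + (-277.7)²) = 533.6 m.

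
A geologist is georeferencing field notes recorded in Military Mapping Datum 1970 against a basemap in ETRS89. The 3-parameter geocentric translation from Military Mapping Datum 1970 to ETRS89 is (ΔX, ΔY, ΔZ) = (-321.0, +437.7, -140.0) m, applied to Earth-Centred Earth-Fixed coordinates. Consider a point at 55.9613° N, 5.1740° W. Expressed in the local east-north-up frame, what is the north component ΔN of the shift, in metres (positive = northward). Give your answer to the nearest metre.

ΔN = 219 m

At φ = 55.9613°, λ = -5.1740°: sin φ = 0.828660, cos φ = 0.559753, sin λ = -0.090181, cos λ = 0.995925.
ΔN = −sin φ cos λ·ΔX − sin φ sin λ·ΔY + cos φ·ΔZ = −(0.828660)(0.995925)(-321.0) − (0.828660)(-0.090181)(437.7) + (0.559753)(-140.0) = 219.26 m.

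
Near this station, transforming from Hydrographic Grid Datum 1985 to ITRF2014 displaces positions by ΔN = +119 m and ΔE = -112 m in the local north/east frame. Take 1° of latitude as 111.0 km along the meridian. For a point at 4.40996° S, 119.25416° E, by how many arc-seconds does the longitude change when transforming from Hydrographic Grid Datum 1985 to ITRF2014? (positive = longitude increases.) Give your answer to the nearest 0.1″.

Δλ = -3.6″

At latitude -4.40996°, cos φ = 0.997039.
1° of longitude at this latitude = 111.0 × cos φ = 110.67 km, so Δλ = -112.0 / 110671.4 = -0.0010120° = -3.643″.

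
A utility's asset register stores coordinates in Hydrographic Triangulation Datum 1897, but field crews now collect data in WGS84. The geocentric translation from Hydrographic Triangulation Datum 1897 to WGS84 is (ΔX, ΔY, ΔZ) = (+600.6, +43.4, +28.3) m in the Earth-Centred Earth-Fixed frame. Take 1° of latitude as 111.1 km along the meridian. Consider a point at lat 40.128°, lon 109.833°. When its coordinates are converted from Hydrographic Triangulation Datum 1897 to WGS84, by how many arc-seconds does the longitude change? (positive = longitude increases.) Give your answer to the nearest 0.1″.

sin φ = 0.644497, cos φ = 0.764607, sin λ = 0.940686, cos λ = -0.339280.
East component: ΔE = −sin λ·ΔX + cos λ·ΔY = −(0.940686)(600.6) + (-0.339280)(43.4) = -579.70 m.
1° of latitude spans 111100 m; at latitude φ, 1° of longitude spans that × cos φ = 84947.8 m, so Δλ = -579.70 / 84947.8 × 3600 = -24.567″.

Δλ = -24.6″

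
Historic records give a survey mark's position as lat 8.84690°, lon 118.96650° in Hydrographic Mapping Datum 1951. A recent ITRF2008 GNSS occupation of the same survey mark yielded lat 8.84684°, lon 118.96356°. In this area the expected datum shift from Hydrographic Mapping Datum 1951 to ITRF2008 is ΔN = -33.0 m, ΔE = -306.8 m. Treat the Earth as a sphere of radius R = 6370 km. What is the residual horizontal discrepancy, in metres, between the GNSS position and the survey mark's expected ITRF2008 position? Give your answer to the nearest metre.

Observed coordinate differences: Δφ = -0.00006°, Δλ = -0.00294°.
Converting to metres (1° lat = 111177 m, cos φ = 0.988103): observed ΔN = -6.7 m, observed ΔE = -323.0 m.
Subtracting the expected shift leaves a residual of -6.7 − (-33.0) = 26.3 m north and -323.0 − (-306.8) = -16.2 m east.
Residual distance = √(26.3² + (-16.2)²) = 30.9 m.

31 m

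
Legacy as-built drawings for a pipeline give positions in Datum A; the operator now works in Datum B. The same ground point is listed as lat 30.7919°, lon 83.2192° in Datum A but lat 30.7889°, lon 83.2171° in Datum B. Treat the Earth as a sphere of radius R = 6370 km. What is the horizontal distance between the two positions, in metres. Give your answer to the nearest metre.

389 m

Δφ = 30.7889° − 30.7919° = -0.0030°; Δλ = 83.2171° − 83.2192° = -0.0021°.
1° along a meridian = πR/180 = 111177 m.
ΔN = Δφ × 111177 = -333.5 m; ΔE = Δλ × 111177 × cos(30.7919°) = -0.0021 × 111177 × 0.859032 = -200.6 m.
Distance = √(ΔE² + ΔN²) = √((-200.6)² + (-333.5)²) = 389.2 m.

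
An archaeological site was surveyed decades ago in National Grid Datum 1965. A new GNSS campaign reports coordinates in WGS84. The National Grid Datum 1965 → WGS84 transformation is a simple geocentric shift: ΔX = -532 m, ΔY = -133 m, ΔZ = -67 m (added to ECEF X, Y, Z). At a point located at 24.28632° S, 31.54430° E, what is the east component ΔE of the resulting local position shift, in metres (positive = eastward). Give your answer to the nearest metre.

At φ = -24.28632°, λ = 31.54430°: sin φ = -0.411297, cos φ = 0.911502, sin λ = 0.523158, cos λ = 0.852236.
ΔE = −sin λ·ΔX + cos λ·ΔY = −(0.523158)·(-532) + (0.852236)·(-133) = 164.97 m.

ΔE = 165 m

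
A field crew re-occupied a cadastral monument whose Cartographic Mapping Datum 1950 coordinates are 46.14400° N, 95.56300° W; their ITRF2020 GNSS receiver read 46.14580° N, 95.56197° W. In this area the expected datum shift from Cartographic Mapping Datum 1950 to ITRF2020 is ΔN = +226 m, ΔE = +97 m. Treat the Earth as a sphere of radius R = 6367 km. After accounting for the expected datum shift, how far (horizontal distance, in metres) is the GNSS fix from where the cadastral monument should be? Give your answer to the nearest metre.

31 m

Observed coordinate differences: Δφ = +0.00180°, Δλ = +0.00103°.
Converting to metres (1° lat = 111125 m, cos φ = 0.692848): observed ΔN = 200.0 m, observed ΔE = 79.3 m.
Subtracting the expected shift leaves a residual of 200.0 − (226) = -26.0 m north and 79.3 − (97) = -17.7 m east.
Residual distance = √((-26.0)² + (-17.7)²) = 31.4 m.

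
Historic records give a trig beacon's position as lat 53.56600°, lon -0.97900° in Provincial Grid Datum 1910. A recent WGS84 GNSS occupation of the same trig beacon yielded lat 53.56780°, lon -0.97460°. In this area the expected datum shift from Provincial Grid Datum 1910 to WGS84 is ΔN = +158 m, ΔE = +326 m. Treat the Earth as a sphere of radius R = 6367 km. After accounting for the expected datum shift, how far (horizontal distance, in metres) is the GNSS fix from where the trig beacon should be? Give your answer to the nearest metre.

55 m

Observed coordinate differences: Δφ = +0.00180°, Δλ = +0.00440°.
Converting to metres (1° lat = 111125 m, cos φ = 0.593896): observed ΔN = 200.0 m, observed ΔE = 290.4 m.
Subtracting the expected shift leaves a residual of 200.0 − (158) = 42.0 m north and 290.4 − (326) = -35.6 m east.
Residual distance = √(42.0² + (-35.6)²) = 55.1 m.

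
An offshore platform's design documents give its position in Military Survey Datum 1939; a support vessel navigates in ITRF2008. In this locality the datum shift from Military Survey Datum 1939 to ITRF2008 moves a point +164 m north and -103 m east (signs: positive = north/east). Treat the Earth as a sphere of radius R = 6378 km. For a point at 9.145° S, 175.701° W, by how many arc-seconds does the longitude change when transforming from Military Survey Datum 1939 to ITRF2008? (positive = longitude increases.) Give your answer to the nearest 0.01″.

Δλ = -3.37″

At latitude -9.145°, cos φ = 0.987289.
One radian of longitude at latitude φ spans R cos φ, so Δλ = ΔE / (R cos φ) = -103.0 / (6378000 × 0.987289) = -1.6357e-05 rad = -3.374″.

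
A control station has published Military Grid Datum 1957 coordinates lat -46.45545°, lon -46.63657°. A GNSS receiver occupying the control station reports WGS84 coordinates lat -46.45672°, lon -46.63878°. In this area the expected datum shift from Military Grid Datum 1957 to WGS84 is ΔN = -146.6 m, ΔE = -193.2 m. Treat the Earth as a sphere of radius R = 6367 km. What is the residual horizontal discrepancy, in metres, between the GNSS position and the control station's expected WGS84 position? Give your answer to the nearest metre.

25 m

Observed coordinate differences: Δφ = -0.00127°, Δλ = -0.00221°.
Converting to metres (1° lat = 111125 m, cos φ = 0.688918): observed ΔN = -141.1 m, observed ΔE = -169.2 m.
Subtracting the expected shift leaves a residual of -141.1 − (-146.6) = 5.5 m north and -169.2 − (-193.2) = 24.0 m east.
Residual distance = √(5.5² + 24.0²) = 24.6 m.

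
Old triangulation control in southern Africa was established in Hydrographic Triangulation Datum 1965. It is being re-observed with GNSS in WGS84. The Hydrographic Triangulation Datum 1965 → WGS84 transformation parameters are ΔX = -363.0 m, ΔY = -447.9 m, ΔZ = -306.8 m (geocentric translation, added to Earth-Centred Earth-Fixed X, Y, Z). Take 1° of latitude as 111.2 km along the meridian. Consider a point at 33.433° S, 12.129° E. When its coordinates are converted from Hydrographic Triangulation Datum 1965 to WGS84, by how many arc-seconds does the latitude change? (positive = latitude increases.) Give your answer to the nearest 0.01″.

Δφ = -16.30″

sin φ = -0.550961, cos φ = 0.834531, sin λ = 0.210113, cos λ = 0.977677.
North component: ΔN = −sin φ cos λ·ΔX − sin φ sin λ·ΔY + cos φ·ΔZ = −(-0.550961)(0.977677)(-363.0) − (-0.550961)(0.210113)(-447.9) + (0.834531)(-306.8) = -503.42 m.
1° of latitude spans 111200 m, so Δφ = -503.42 / 111200 × 3600 = -16.298″.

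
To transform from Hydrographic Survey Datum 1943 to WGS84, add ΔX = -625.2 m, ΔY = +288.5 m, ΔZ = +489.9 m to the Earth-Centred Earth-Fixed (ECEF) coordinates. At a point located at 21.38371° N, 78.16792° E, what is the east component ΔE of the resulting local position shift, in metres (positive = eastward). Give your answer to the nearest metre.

ΔE = 671 m

The local east axis at (φ, λ) is (−sin λ, cos λ, 0), so ΔE = −sin(78.16792°)·(-625.2) + cos(78.16792°)·288.5 = 671.07 m.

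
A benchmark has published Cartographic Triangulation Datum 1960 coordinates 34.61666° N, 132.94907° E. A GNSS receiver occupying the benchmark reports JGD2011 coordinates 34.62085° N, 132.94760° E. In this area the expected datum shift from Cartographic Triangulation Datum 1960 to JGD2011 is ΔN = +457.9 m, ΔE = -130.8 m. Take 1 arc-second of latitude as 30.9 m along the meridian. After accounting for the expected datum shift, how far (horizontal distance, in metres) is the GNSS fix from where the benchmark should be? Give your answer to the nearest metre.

9 m

Observed coordinate differences: Δφ = +0.00419°, Δλ = -0.00147°.
Converting to metres (1° lat = 111240 m, cos φ = 0.822971): observed ΔN = 466.1 m, observed ΔE = -134.6 m.
Subtracting the expected shift leaves a residual of 466.1 − (457.9) = 8.2 m north and -134.6 − (-130.8) = -3.8 m east.
Residual distance = √(8.2² + (-3.8)²) = 9.0 m.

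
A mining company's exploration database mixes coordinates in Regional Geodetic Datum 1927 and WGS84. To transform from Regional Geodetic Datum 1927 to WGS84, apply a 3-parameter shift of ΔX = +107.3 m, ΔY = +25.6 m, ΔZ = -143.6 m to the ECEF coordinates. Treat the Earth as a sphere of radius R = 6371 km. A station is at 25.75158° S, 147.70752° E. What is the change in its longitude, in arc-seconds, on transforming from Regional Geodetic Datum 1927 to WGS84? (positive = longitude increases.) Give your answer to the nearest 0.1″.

sin φ = -0.434470, cos φ = 0.900686, sin λ = 0.534241, cos λ = -0.845332.
East component: ΔE = −sin λ·ΔX + cos λ·ΔY = −(0.534241)(107.3) + (-0.845332)(25.6) = -78.96 m.
1° of latitude spans πR/180 = 111195 m; at latitude φ, 1° of longitude spans that × cos φ = 100151.7 m, so Δλ = -78.96 / 100151.7 × 3600 = -2.838″.

Δλ = -2.8″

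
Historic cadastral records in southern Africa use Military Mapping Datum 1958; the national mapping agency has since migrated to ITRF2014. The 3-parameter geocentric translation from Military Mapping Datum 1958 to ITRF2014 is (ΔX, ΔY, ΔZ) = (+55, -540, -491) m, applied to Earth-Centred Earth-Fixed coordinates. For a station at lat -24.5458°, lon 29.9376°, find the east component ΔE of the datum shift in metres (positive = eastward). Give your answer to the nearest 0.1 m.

ΔE = -495.4 m

The local east axis at (φ, λ) is (−sin λ, cos λ, 0), so ΔE = −sin(29.9376°)·55 + cos(29.9376°)·(-540) = -495.40 m.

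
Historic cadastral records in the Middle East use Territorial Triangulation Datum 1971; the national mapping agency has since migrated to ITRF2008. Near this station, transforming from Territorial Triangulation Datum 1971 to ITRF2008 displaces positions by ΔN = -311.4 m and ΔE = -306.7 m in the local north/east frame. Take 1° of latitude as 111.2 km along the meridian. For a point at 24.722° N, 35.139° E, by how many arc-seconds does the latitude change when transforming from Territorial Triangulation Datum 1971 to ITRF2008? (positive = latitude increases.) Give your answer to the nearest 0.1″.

Δφ = -10.1″

1° of latitude = 111.2 km, so Δφ = -311.4 / 111200 = -0.0028004° = -10.081″.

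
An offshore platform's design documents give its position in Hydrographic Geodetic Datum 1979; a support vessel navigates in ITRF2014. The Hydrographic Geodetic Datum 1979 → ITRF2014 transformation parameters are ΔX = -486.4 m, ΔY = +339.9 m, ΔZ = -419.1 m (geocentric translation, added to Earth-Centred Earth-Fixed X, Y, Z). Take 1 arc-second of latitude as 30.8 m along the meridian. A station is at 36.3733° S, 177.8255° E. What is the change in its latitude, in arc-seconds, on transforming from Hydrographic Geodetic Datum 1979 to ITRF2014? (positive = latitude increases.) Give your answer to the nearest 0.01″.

Δφ = -1.35″

sin φ = -0.593044, cos φ = 0.805170, sin λ = 0.037943, cos λ = -0.999280.
North component: ΔN = −sin φ cos λ·ΔX − sin φ sin λ·ΔY + cos φ·ΔZ = −(-0.593044)(-0.999280)(-486.4) − (-0.593044)(0.037943)(339.9) + (0.805170)(-419.1) = -41.55 m.
1° of latitude spans 3600 × 30.80 = 110880 m, so Δφ = -41.55 / 110880 × 3600 = -1.349″.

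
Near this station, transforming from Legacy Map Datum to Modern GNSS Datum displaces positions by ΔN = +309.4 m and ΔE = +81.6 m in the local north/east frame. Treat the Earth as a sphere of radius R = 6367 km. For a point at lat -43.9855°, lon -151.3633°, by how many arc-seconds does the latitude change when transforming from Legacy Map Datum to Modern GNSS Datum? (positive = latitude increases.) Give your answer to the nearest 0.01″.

Δφ = 10.02″

On a sphere of radius R, 1 rad of latitude = R, so Δφ = ΔN / R = 309.4 / 6367000 = 4.8594e-05 rad = 10.023″.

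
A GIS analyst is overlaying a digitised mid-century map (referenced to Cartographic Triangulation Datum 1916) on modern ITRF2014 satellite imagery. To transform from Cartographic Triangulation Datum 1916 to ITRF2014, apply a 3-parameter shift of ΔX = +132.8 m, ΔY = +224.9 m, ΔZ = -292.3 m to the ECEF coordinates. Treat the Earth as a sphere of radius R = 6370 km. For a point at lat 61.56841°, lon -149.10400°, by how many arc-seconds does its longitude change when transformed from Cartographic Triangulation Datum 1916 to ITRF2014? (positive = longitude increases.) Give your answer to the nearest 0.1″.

Δλ = -8.5″

sin φ = 0.879386, cos φ = 0.476109, sin λ = -0.513481, cos λ = -0.858101.
East component: ΔE = −sin λ·ΔX + cos λ·ΔY = −(-0.513481)(132.8) + (-0.858101)(224.9) = -124.80 m.
1° of latitude spans πR/180 = 111177 m; at latitude φ, 1° of longitude spans that × cos φ = 52932.6 m, so Δλ = -124.80 / 52932.6 × 3600 = -8.488″.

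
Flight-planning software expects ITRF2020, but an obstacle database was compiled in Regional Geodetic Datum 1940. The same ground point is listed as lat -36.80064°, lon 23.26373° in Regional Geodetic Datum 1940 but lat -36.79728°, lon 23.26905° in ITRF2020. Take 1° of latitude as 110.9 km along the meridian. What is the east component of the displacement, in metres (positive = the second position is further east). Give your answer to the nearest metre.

Δφ = -36.79728° − -36.80064° = +0.00336°; Δλ = 23.26905° − 23.26373° = +0.00532°.
ΔN = Δφ × 110900 = 372.6 m; ΔE = Δλ × 110900 × cos(-36.80064°) = +0.00532 × 110900 × 0.800725 = 472.4 m.

ΔE = 472 m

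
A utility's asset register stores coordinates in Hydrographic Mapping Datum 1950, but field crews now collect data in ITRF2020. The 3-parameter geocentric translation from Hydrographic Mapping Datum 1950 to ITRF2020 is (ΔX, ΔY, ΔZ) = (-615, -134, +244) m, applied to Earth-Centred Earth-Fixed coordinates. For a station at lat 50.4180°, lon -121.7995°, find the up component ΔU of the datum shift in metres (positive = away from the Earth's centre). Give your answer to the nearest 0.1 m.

At φ = 50.4180°, λ = -121.7995°: sin φ = 0.770713, cos φ = 0.637182, sin λ = -0.849897, cos λ = -0.526948.
ΔU = cos φ cos λ·ΔX + cos φ sin λ·ΔY + sin φ·ΔZ = (0.637182)(-0.526948)(-615) + (0.637182)(-0.849897)(-134) + (0.770713)(244) = 467.11 m.

ΔU = 467.1 m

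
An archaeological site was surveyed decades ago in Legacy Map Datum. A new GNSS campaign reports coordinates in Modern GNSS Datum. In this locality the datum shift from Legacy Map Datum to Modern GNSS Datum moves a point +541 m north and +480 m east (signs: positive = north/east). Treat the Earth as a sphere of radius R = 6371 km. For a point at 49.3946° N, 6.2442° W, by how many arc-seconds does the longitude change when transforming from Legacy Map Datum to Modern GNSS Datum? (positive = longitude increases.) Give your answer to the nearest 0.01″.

Δλ = 23.88″

At latitude 49.3946°, cos φ = 0.650846.
One radian of longitude at latitude φ spans R cos φ, so Δλ = ΔE / (R cos φ) = 480.0 / (6371000 × 0.650846) = 1.1576e-04 rad = 23.877″.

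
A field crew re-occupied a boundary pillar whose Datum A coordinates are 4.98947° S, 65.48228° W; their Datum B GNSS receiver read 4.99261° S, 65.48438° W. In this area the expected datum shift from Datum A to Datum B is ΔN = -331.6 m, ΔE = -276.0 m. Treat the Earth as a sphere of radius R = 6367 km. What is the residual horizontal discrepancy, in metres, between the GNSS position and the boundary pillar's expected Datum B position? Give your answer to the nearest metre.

47 m

Observed coordinate differences: Δφ = -0.00314°, Δλ = -0.00210°.
Converting to metres (1° lat = 111125 m, cos φ = 0.996211): observed ΔN = -348.9 m, observed ΔE = -232.5 m.
Subtracting the expected shift leaves a residual of -348.9 − (-331.6) = -17.3 m north and -232.5 − (-276.0) = 43.5 m east.
Residual distance = √((-17.3)² + 43.5²) = 46.8 m.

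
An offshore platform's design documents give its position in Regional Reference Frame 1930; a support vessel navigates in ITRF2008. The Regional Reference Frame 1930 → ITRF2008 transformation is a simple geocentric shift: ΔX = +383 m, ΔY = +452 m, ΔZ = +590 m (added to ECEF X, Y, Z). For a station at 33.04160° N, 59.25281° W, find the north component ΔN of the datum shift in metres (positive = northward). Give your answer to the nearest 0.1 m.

ΔN = 599.6 m

The local north axis is (−sin φ cos λ, −sin φ sin λ, cos φ), giving ΔN = -106.764 + 211.809 + 494.582 = 599.63 m.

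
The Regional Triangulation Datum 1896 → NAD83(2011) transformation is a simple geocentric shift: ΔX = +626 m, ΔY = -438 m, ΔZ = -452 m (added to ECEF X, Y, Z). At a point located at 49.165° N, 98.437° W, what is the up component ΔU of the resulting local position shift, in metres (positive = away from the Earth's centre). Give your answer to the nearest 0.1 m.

At φ = 49.165°, λ = -98.437°: sin φ = 0.756596, cos φ = 0.653883, sin λ = -0.989178, cos λ = -0.146722.
ΔU = cos φ cos λ·ΔX + cos φ sin λ·ΔY + sin φ·ΔZ = (0.653883)(-0.146722)(626) + (0.653883)(-0.989178)(-438) + (0.756596)(-452) = -118.74 m.

ΔU = -118.7 m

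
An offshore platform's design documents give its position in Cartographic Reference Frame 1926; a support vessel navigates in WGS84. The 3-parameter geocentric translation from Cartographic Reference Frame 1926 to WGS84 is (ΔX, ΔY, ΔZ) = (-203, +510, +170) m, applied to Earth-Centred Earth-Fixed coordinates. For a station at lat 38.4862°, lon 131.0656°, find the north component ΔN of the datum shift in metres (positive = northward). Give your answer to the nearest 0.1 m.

ΔN = -189.2 m

At φ = 38.4862°, λ = 131.0656°: sin φ = 0.622326, cos φ = 0.782758, sin λ = 0.753958, cos λ = -0.656923.
ΔN = −sin φ cos λ·ΔX − sin φ sin λ·ΔY + cos φ·ΔZ = −(0.622326)(-0.656923)(-203) − (0.622326)(0.753958)(510) + (0.782758)(170) = -189.22 m.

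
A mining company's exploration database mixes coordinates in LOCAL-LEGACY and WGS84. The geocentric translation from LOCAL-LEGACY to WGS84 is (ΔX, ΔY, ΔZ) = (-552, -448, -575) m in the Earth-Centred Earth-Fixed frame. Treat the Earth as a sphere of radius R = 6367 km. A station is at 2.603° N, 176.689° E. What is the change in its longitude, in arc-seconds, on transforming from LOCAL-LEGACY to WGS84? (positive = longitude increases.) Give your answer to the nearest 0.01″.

Δλ = 15.54″

sin φ = 0.045415, cos φ = 0.998968, sin λ = 0.057756, cos λ = -0.998331.
East component: ΔE = −sin λ·ΔX + cos λ·ΔY = −(0.057756)(-552) + (-0.998331)(-448) = 479.13 m.
1° of latitude spans πR/180 = 111125 m; at latitude φ, 1° of longitude spans that × cos φ = 111010.5 m, so Δλ = 479.13 / 111010.5 × 3600 = 15.538″.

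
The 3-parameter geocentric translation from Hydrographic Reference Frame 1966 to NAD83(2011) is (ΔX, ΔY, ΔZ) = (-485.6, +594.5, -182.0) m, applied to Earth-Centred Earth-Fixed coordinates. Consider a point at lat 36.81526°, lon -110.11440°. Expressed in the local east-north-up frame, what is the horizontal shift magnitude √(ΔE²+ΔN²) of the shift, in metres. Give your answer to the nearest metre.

The local east axis at (φ, λ) is (−sin λ, cos λ, 0), so ΔE = −sin(-110.11440°)·(-485.6) + cos(-110.11440°)·594.5 = -660.43 m.
The local north axis is (−sin φ cos λ, −sin φ sin λ, cos φ), giving ΔN = -100.070 + 334.518 − 145.704 = 88.74 m.
Horizontal magnitude = √(ΔE² + ΔN²) = √((-660.43)² + 88.74²) = 666.36 m.

666 m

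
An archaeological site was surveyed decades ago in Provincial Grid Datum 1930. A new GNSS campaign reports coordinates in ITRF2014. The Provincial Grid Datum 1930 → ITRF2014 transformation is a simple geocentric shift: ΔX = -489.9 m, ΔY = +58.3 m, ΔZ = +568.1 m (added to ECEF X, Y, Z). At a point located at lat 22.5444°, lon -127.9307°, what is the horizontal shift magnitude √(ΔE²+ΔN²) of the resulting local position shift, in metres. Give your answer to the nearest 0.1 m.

At φ = 22.5444°, λ = -127.9307°: sin φ = 0.383399, cos φ = 0.923583, sin λ = -0.788755, cos λ = -0.614708.
ΔE = −sin λ·ΔX + cos λ·ΔY = −(-0.788755)·(-489.9) + (-0.614708)·(58.3) = -422.25 m.
ΔN = −sin φ cos λ·ΔX − sin φ sin λ·ΔY + cos φ·ΔZ = −(0.383399)(-0.614708)(-489.9) − (0.383399)(-0.788755)(58.3) + (0.923583)(568.1) = 426.86 m.
Horizontal magnitude = √(ΔE² + ΔN²) = √((-422.25)² + 426.86²) = 600.42 m.

600.4 m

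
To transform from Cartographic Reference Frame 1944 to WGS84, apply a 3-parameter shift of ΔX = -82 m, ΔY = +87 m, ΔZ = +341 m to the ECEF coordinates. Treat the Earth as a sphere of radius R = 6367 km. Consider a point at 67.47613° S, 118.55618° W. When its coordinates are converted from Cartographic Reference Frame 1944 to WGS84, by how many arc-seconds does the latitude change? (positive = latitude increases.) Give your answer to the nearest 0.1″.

Δφ = 3.1″

sin φ = -0.923720, cos φ = 0.383068, sin λ = -0.878349, cos λ = -0.478020.
North component: ΔN = −sin φ cos λ·ΔX − sin φ sin λ·ΔY + cos φ·ΔZ = −(-0.923720)(-0.478020)(-82) − (-0.923720)(-0.878349)(87) + (0.383068)(341) = 96.25 m.
1° of latitude spans πR/180 = 111125 m, so Δφ = 96.25 / 111125 × 3600 = 3.118″.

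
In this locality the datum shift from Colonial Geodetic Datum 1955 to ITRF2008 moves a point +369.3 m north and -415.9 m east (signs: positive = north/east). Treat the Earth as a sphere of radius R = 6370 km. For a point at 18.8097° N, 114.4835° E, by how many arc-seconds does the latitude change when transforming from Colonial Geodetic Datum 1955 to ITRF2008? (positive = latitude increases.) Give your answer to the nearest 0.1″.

On a sphere of radius R, 1 rad of latitude = R, so Δφ = ΔN / R = 369.3 / 6370000 = 5.7975e-05 rad = 11.958″.

Δφ = 12.0″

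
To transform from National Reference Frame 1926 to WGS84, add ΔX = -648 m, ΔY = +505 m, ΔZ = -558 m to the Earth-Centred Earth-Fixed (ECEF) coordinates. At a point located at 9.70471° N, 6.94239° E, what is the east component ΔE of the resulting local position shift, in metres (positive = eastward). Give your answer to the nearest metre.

ΔE = 580 m

At φ = 9.70471°, λ = 6.94239°: sin φ = 0.168570, cos φ = 0.985690, sin λ = 0.120871, cos λ = 0.992668.
ΔE = −sin λ·ΔX + cos λ·ΔY = −(0.120871)·(-648) + (0.992668)·(505) = 579.62 m.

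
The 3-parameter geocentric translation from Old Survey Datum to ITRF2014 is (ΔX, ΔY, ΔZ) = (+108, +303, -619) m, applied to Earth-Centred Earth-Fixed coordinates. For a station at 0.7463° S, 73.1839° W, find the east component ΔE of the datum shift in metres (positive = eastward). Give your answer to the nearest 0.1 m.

At φ = -0.7463°, λ = -73.1839°: sin φ = -0.013025, cos φ = 0.999915, sin λ = -0.957238, cos λ = 0.289301.
ΔE = −sin λ·ΔX + cos λ·ΔY = −(-0.957238)·(108) + (0.289301)·(303) = 191.04 m.

ΔE = 191.0 m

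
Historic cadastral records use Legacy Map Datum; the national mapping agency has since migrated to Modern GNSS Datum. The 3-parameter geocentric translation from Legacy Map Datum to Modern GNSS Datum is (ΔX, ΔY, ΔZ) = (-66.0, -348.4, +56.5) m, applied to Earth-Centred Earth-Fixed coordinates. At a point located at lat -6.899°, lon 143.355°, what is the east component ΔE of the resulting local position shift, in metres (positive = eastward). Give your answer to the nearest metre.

ΔE = 319 m

At φ = -6.899°, λ = 143.355°: sin φ = -0.120120, cos φ = 0.992759, sin λ = 0.596855, cos λ = -0.802349.
ΔE = −sin λ·ΔX + cos λ·ΔY = −(0.596855)·(-66.0) + (-0.802349)·(-348.4) = 318.93 m.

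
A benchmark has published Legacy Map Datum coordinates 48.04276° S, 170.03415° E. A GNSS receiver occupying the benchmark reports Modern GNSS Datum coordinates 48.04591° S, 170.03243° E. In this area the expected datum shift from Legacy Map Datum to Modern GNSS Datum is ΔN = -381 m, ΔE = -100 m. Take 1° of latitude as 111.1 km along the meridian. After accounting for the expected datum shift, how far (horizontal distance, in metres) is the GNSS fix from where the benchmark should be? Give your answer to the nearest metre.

Observed coordinate differences: Δφ = -0.00315°, Δλ = -0.00172°.
Converting to metres (1° lat = 111100 m, cos φ = 0.668576): observed ΔN = -350.0 m, observed ΔE = -127.8 m.
Subtracting the expected shift leaves a residual of -350.0 − (-381) = 31.0 m north and -127.8 − (-100) = -27.8 m east.
Residual distance = √(31.0² + (-27.8)²) = 41.6 m.

42 m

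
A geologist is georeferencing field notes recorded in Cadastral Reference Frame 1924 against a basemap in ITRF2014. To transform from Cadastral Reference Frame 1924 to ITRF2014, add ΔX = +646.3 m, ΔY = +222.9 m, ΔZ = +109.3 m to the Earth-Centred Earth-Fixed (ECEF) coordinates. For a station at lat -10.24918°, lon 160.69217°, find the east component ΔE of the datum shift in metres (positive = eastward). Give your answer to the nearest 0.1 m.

At φ = -10.24918°, λ = 160.69217°: sin φ = -0.177929, cos φ = 0.984043, sin λ = 0.330643, cos λ = -0.943756.
ΔE = −sin λ·ΔX + cos λ·ΔY = −(0.330643)·(646.3) + (-0.943756)·(222.9) = -424.06 m.

ΔE = -424.1 m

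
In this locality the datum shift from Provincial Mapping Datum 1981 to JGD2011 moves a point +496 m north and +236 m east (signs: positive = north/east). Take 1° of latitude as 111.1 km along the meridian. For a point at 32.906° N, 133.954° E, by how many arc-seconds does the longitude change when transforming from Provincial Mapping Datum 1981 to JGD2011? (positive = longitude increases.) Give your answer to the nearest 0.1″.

Δλ = 9.1″

At latitude 32.906°, cos φ = 0.839563.
1° of longitude at this latitude = 111.1 × cos φ = 93.28 km, so Δλ = 236.0 / 93275.4 = 0.0025301° = 9.109″.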